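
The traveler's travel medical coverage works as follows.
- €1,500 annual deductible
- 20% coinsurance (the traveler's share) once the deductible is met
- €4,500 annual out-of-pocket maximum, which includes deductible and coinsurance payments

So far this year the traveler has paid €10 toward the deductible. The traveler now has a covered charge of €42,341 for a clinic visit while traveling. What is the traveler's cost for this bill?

€4,490

Remaining deductible: €1,500 − €10 = €1,490.
That leaves €42,341 − €1,490 = €40,851 for coinsurance.
20% of €40,851 = €8,170.20 falls to the traveler.
So the traveler owes €1,490 + €8,170.20 = €9,660.20 before any cap.
Year-to-date out-of-pocket would reach €10 + €9,660.20 = €9,670.20, above the €4,500 maximum, so the traveler pays only €4,500 − €10 = €4,490.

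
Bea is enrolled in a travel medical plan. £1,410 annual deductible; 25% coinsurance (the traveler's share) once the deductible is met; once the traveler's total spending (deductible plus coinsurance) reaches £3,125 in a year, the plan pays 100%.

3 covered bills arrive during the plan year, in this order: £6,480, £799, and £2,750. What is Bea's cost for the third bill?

£247.75

Claim 1 — £6,480: deductible takes £1,410, £5,070 remains; coinsurance £5,070 × 25% = £1,267.50. Traveler pays £2,677.50; OOP now £2,677.50.
Claim 2 — £799: deductible met; 25% of £799 = £199.75. Traveler owes £199.75 (running OOP £2,877.25).
Claim 3 — £2,750: deductible met; 25% of £2,750 = £687.50. Adding that to £2,877.25 gives £3,564.75, past the £3,125 cap; traveler pays only £3,125 − £2,877.25 = £247.75.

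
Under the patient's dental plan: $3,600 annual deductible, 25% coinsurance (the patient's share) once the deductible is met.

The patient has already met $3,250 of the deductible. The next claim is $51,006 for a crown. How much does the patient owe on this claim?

Deductible still to meet: $3,600 − $3,250 = $350.
After the $350 deductible portion, $51,006 − $350 = $50,656 is subject to coinsurance.
Patient's 25% share of $50,656 is $12,664.
So the patient owes $350 + $12,664 = $13,014.

$13,014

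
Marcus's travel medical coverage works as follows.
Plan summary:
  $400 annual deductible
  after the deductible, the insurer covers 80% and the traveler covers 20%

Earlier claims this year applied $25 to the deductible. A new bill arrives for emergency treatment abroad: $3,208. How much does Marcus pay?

$941.60

$25 of the $400 deductible is already met, leaving $375.
After the $375 deductible portion, $3,208 − $375 = $2,833 is subject to coinsurance.
Traveler's 20% share of $2,833 is $566.60.
Traveler responsibility: $375 + $566.60 = $941.60.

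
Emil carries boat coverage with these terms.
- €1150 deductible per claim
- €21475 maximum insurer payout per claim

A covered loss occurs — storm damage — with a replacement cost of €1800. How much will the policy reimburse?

After the deductible, €1800 − €1150 = €650 remains.
€650 is within the €21475 limit, so the insurer pays €650.

€650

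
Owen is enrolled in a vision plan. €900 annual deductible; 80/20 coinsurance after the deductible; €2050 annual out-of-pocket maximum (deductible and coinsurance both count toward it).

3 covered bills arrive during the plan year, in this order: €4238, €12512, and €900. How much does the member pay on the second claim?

Bill 1, €4238: €900 to deductible, leaving €3338; member's 20% is €667.60. Cost to member: €1567.60. OOP to date €1567.60.
Bill 2, €12512: 20% coinsurance on €12512 = €2502.40. That would push OOP to €4070, over the €2050 cap, so member pays €2050 − €1567.60 = €482.40.

€482.40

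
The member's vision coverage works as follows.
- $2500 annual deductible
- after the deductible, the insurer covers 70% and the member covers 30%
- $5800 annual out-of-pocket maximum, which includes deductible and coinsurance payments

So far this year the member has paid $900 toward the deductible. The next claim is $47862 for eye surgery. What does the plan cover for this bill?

$42962

$900 of the $2500 deductible is already met, leaving $1600.
After the $1600 deductible portion, $47862 − $1600 = $46262 is subject to coinsurance.
30% of $46262 = $13878.60 falls to the member.
So the member owes $1600 + $13878.60 = $15478.60 before any cap.
That would bring total out-of-pocket to $16378.60, past the $5800 cap. The member is capped at $5800 − $900 = $4900 on this claim.
Insurer pays the balance: $47862 − $4900 = $42962.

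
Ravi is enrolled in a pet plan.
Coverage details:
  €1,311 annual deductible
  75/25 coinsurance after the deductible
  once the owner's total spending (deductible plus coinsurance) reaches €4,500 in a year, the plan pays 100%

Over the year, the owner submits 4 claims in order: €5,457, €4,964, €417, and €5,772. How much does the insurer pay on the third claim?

€312.75

Bill 1, €5,457: €1,311 to deductible, leaving €4,146; 25% of €4,146 = €1,036.50. Owner pays €2,347.50; OOP now €2,347.50. Insurer: €5,457 − €2,347.50 = €3,109.50.
Bill 2, €4,964: 25% coinsurance on €4,964 = €1,241. Owner owes €1,241 (running OOP €3,588.50). Plan pays €4,964 − €1,241 = €3,723.
Bill 3, €417: deductible met; 25% of €417 = €104.25. Owner owes €104.25 (running OOP €3,692.75). Insurer: €417 − €104.25 = €312.75.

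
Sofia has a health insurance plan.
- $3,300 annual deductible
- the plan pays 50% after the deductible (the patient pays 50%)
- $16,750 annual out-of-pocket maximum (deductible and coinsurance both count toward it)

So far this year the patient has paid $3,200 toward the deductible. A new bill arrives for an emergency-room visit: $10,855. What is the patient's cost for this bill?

$3,200 of the $3,300 deductible is already met, leaving $100.
After the $100 deductible portion, $10,855 − $100 = $10,755 is subject to coinsurance.
Patient's 50% share of $10,755 is $5,377.50.
So the patient owes $100 + $5,377.50 = $5,477.50 before any cap.
Cumulative spending $3,200 + $5,477.50 = $8,677.50 stays under the $16,750 maximum.

$5,477.50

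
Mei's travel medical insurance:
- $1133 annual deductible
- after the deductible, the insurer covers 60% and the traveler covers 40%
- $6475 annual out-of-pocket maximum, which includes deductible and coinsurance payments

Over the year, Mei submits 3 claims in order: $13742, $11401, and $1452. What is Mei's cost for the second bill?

Claim 1 — $13742: $1133 finishes the deductible; $12609 goes to coinsurance; coinsurance $12609 × 40% = $5043.60. Traveler owes $6176.60 (running OOP $6176.60).
Claim 2 — $11401: deductible already satisfied, so traveler's share is 40% × $11401 = $4560.40. Adding that to $6176.60 gives $10737, past the $6475 cap; traveler pays only $6475 − $6176.60 = $298.40.

$298.40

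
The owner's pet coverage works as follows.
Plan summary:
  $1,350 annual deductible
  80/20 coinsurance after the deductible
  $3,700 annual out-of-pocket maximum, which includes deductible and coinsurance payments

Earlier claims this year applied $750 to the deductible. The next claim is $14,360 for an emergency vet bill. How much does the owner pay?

Deductible still to meet: $1,350 − $750 = $600.
That leaves $14,360 − $600 = $13,760 for coinsurance.
Owner's 20% share of $13,760 is $2,752.
Owner responsibility before any cap: $600 + $2,752 = $3,352.
That would bring total out-of-pocket to $4,102, past the $3,700 cap. The owner is capped at $3,700 − $750 = $2,950 on this claim.

$2,950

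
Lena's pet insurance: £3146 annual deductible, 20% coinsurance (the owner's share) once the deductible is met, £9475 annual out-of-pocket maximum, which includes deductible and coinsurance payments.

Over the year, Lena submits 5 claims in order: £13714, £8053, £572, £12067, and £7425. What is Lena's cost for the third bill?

Bill 1, £13714: £3146 finishes the deductible; £10568 goes to coinsurance; coinsurance £10568 × 20% = £2113.60. Owner owes £5259.60 (running OOP £5259.60).
Bill 2, £8053: deductible met; 20% of £8053 = £1610.60. Cost to owner: £1610.60. OOP to date £6870.20.
Bill 3, £572: 20% coinsurance on £572 = £114.40. Owner owes £114.40 (running OOP £6984.60).

£114.40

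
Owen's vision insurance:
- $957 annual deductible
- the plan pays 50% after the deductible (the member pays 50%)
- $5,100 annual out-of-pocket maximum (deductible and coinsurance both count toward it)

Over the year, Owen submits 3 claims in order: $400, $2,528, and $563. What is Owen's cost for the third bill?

#1 ($400): fully absorbed by the deductible. Member pays $400; OOP now $400.
#2 ($2,528): $557 finishes the deductible; $1,971 goes to coinsurance; member's 50% is $985.50. Member owes $1,542.50 (running OOP $1,942.50).
#3 ($563): 50% coinsurance on $563 = $281.50. Cost to member: $281.50. OOP to date $2,224.

$281.50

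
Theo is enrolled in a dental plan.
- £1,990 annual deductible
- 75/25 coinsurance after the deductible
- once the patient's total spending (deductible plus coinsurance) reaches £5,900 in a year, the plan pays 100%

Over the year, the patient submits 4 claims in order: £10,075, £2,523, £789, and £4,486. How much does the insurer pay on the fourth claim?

£3,425.25

Claim 1 (£10,075): £1,990 finishes the deductible; £8,085 goes to coinsurance; coinsurance £8,085 × 25% = £2,021.25. Patient owes £4,011.25 (running OOP £4,011.25). Plan pays £10,075 − £4,011.25 = £6,063.75.
Claim 2 (£2,523): 25% coinsurance on £2,523 = £630.75. Cost to patient: £630.75. OOP to date £4,642. Insurer: £2,523 − £630.75 = £1,892.25.
Claim 3 (£789): deductible met; 25% of £789 = £197.25. Patient pays £197.25; OOP now £4,839.25. Insurer: £789 − £197.25 = £591.75.
Claim 4 (£4,486): deductible already satisfied, so patient's share is 25% × £4,486 = £1,121.50. That would push OOP to £5,960.75, over the £5,900 cap, so patient pays £5,900 − £4,839.25 = £1,060.75. Insurer: £4,486 − £1,060.75 = £3,425.25.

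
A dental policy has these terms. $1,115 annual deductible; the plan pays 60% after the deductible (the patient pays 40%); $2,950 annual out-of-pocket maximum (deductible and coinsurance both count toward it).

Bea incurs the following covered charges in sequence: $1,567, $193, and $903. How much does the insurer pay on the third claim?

Bill 1, $1,567: deductible takes $1,115, $452 remains; patient's 40% is $180.80. Patient owes $1,295.80 (running OOP $1,295.80). Insurer: $1,567 − $1,295.80 = $271.20.
Bill 2, $193: deductible met; 40% of $193 = $77.20. Patient owes $77.20 (running OOP $1,373). Insurer: $193 − $77.20 = $115.80.
Bill 3, $903: deductible already satisfied, so patient's share is 40% × $903 = $361.20. Patient owes $361.20 (running OOP $1,734.20). Plan pays $903 − $361.20 = $541.80.

$541.80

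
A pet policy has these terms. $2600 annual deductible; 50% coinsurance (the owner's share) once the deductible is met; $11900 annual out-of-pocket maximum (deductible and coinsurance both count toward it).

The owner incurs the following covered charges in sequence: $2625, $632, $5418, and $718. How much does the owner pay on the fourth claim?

#1 ($2625): $2600 to deductible, leaving $25; owner's 50% is $12.50. Owner owes $2612.50 (running OOP $2612.50).
#2 ($632): deductible already satisfied, so owner's share is 50% × $632 = $316. Cost to owner: $316. OOP to date $2928.50.
#3 ($5418): deductible already satisfied, so owner's share is 50% × $5418 = $2709. Owner pays $2709; OOP now $5637.50.
#4 ($718): deductible already satisfied, so owner's share is 50% × $718 = $359. Cost to owner: $359. OOP to date $5996.50.

$359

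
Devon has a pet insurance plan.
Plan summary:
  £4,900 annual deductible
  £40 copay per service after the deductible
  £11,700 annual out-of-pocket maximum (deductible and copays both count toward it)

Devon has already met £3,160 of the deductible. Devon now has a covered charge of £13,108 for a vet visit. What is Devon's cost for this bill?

£1,780

Deductible still to meet: £4,900 − £3,160 = £1,740.
The remaining £11,368 (= £13,108 − £1,740) moves to the copay.
Copay on this service: £40.
So the owner owes £1,740 + £40 = £1,780 before any cap.
Total out-of-pocket so far would be £3,160 + £1,780 = £4,940, below the £11,700 cap — no reduction.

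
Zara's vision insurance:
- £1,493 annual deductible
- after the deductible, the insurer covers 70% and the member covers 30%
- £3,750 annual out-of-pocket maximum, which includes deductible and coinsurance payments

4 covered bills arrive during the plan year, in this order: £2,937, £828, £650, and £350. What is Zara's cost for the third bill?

#1 (£2,937): £1,493 finishes the deductible; £1,444 goes to coinsurance; coinsurance £1,444 × 30% = £433.20. Member pays £1,926.20; OOP now £1,926.20.
#2 (£828): deductible met; 30% of £828 = £248.40. Member pays £248.40; OOP now £2,174.60.
#3 (£650): deductible met; 30% of £650 = £195. Member owes £195 (running OOP £2,369.60).

£195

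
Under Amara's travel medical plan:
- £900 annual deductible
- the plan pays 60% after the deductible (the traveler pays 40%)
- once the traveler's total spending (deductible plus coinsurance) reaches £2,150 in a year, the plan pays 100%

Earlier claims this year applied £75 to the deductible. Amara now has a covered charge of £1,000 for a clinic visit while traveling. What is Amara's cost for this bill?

£895

Remaining deductible: £900 − £75 = £825.
That leaves £1,000 − £825 = £175 for coinsurance.
Coinsurance: £175 × 40% = £70.
Traveler responsibility before any cap: £825 + £70 = £895.
Total out-of-pocket so far would be £75 + £895 = £970, below the £2,150 cap — no reduction.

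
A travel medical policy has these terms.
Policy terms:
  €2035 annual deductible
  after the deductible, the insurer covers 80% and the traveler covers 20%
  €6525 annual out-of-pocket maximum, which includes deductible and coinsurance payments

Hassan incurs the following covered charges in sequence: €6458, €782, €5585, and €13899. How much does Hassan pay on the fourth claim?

€2332

Bill 1, €6458: €2035 finishes the deductible; €4423 goes to coinsurance; coinsurance €4423 × 20% = €884.60. Traveler owes €2919.60 (running OOP €2919.60).
Bill 2, €782: deductible already satisfied, so traveler's share is 20% × €782 = €156.40. Traveler pays €156.40; OOP now €3076.
Bill 3, €5585: deductible already satisfied, so traveler's share is 20% × €5585 = €1117. Traveler owes €1117 (running OOP €4193).
Bill 4, €13899: deductible already satisfied, so traveler's share is 20% × €13899 = €2779.80. That would push OOP to €6972.80, over the €6525 cap, so traveler pays €6525 − €4193 = €2332.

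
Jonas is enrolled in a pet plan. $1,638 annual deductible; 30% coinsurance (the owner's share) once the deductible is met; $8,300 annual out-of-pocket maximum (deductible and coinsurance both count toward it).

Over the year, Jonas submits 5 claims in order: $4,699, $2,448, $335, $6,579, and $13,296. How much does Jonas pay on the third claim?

$100.50

Bill 1, $4,699: $1,638 finishes the deductible; $3,061 goes to coinsurance; 30% of $3,061 = $918.30. Owner owes $2,556.30 (running OOP $2,556.30).
Bill 2, $2,448: deductible met; 30% of $2,448 = $734.40. Cost to owner: $734.40. OOP to date $3,290.70.
Bill 3, $335: deductible already satisfied, so owner's share is 30% × $335 = $100.50. Owner pays $100.50; OOP now $3,391.20.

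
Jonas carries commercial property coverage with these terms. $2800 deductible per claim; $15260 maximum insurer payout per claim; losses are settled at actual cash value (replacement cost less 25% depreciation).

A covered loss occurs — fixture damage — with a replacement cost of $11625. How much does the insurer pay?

Actual cash value after 25% depreciation: $11625 × 75% = $8718.75.
Less the $2800 deductible: $8718.75 − $2800 = $5918.75.
That's under the $15260 cap, so the insurer reimburses the full $5918.75.

$5918.75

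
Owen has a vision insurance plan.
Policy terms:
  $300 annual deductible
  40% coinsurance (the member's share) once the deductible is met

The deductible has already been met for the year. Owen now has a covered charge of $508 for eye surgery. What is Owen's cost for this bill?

The deductible is already satisfied, so the full bill goes to coinsurance.
Member's 40% share of $508 is $203.20.

$203.20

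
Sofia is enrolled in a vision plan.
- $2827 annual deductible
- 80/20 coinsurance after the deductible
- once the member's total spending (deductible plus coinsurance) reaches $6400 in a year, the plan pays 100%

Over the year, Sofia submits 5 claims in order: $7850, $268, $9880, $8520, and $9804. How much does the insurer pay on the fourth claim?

$7981.20

Claim 1 ($7850): $2827 finishes the deductible; $5023 goes to coinsurance; member's 20% is $1004.60. Member pays $3831.60; OOP now $3831.60. Plan pays $7850 − $3831.60 = $4018.40.
Claim 2 ($268): deductible met; 20% of $268 = $53.60. Member owes $53.60 (running OOP $3885.20). Plan pays $268 − $53.60 = $214.40.
Claim 3 ($9880): 20% coinsurance on $9880 = $1976. Member pays $1976; OOP now $5861.20. Insurer: $9880 − $1976 = $7904.
Claim 4 ($8520): deductible met; 20% of $8520 = $1704. OOP would hit $7565.20 > $6400, so the cap limits the member to $6400 − $5861.20 = $538.80. Insurer: $8520 − $538.80 = $7981.20.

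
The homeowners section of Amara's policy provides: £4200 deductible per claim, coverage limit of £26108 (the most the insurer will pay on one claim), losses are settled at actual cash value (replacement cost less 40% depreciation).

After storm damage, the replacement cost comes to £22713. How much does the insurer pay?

At 40% depreciation, ACV = £22713 − £9085.20 = £13627.80.
Less the £4200 deductible: £13627.80 − £4200 = £9427.80.
£9427.80 is within the £26108 limit, so the insurer pays £9427.80.

£9427.80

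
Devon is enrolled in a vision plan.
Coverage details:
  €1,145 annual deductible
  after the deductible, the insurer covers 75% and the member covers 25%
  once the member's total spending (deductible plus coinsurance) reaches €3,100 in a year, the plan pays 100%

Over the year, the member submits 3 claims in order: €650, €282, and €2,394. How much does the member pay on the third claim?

#1 (€650): entire amount goes to the deductible. Member pays €650; OOP now €650.
#2 (€282): all of it applies to the deductible. Cost to member: €282. OOP to date €932.
#3 (€2,394): €213 finishes the deductible; €2,181 goes to coinsurance; 25% of €2,181 = €545.25. Member pays €758.25; OOP now €1,690.25.

€758.25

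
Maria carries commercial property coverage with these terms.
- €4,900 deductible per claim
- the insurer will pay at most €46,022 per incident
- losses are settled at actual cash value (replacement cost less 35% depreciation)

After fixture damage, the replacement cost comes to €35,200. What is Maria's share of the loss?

€17,220

Depreciate 35%: the covered value is €35,200 × 0.65 = €22,880.
Subtract the deductible: €22,880 − €4,900 = €17,980.
€17,980 is within the €46,022 limit, so the insurer pays €17,980.
Out of pocket: €35,200 − €17,980 = €17,220.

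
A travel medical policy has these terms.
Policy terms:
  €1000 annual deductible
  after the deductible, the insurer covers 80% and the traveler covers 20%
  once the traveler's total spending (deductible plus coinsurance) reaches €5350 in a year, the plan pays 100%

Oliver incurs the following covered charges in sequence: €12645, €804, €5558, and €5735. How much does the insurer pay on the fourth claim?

€4986.40

#1 (€12645): €1000 finishes the deductible; €11645 goes to coinsurance; 20% of €11645 = €2329. Cost to traveler: €3329. OOP to date €3329. Plan pays €12645 − €3329 = €9316.
#2 (€804): deductible met; 20% of €804 = €160.80. Cost to traveler: €160.80. OOP to date €3489.80. Plan pays €804 − €160.80 = €643.20.
#3 (€5558): 20% coinsurance on €5558 = €1111.60. Traveler owes €1111.60 (running OOP €4601.40). Insurer: €5558 − €1111.60 = €4446.40.
#4 (€5735): deductible already satisfied, so traveler's share is 20% × €5735 = €1147. Adding that to €4601.40 gives €5748.40, past the €5350 cap; traveler pays only €5350 − €4601.40 = €748.60. Plan pays €5735 − €748.60 = €4986.40.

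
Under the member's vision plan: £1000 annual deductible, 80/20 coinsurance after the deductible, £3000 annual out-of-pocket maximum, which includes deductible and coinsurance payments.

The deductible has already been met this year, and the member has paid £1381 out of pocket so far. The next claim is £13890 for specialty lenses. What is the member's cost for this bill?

£1619

The deductible is already satisfied, so the full bill goes to coinsurance.
Coinsurance: £13890 × 20% = £2778.
That would bring total out-of-pocket to £4159, past the £3000 cap. The member is capped at £3000 − £1381 = £1619 on this claim.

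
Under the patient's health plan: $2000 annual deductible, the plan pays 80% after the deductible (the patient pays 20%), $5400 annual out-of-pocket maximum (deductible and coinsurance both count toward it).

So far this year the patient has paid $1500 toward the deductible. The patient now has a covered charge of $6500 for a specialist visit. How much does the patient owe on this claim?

$1700

$1500 of the $2000 deductible is already met, leaving $500.
The remaining $6000 (= $6500 − $500) moves to coinsurance.
20% of $6000 = $1200 falls to the patient.
So the patient owes $500 + $1200 = $1700 before any cap.
Cumulative spending $1500 + $1700 = $3200 stays under the $5400 maximum.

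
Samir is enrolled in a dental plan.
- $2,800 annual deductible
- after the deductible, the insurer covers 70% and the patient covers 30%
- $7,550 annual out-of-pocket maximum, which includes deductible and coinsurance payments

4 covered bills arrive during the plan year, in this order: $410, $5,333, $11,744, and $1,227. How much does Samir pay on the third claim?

Claim 1 — $410: entire amount goes to the deductible. Patient owes $410 (running OOP $410).
Claim 2 — $5,333: $2,390 finishes the deductible; $2,943 goes to coinsurance; 30% of $2,943 = $882.90. Patient pays $3,272.90; OOP now $3,682.90.
Claim 3 — $11,744: 30% coinsurance on $11,744 = $3,523.20. Cost to patient: $3,523.20. OOP to date $7,206.10.

$3,523.20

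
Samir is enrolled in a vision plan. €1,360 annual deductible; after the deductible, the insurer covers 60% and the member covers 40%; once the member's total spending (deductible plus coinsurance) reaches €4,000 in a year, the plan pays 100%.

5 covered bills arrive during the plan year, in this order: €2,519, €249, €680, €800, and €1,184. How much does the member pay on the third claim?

€272

Claim 1 — €2,519: €1,360 to deductible, leaving €1,159; coinsurance €1,159 × 40% = €463.60. Member owes €1,823.60 (running OOP €1,823.60).
Claim 2 — €249: deductible met; 40% of €249 = €99.60. Cost to member: €99.60. OOP to date €1,923.20.
Claim 3 — €680: 40% coinsurance on €680 = €272. Member pays €272; OOP now €2,195.20.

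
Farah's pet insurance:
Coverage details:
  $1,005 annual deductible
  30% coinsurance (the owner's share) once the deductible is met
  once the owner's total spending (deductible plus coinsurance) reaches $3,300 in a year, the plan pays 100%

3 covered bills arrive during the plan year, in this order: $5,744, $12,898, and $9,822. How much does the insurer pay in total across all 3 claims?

Claim 1 ($5,744): $1,005 finishes the deductible; $4,739 goes to coinsurance; coinsurance $4,739 × 30% = $1,421.70. Owner pays $2,426.70; OOP now $2,426.70. Insurer: $5,744 − $2,426.70 = $3,317.30.
Claim 2 ($12,898): 30% coinsurance on $12,898 = $3,869.40. That would push OOP to $6,296.10, over the $3,300 cap, so owner pays $3,300 − $2,426.70 = $873.30. Insurer: $12,898 − $873.30 = $12,024.70.
Claim 3 ($9,822): deductible already satisfied, so owner's share is 30% × $9,822 = $2,946.60. OOP would hit $6,246.60 > $3,300, so the cap limits the owner to $3,300 − $3,300 = $0. Insurer: $9,822 − $0 = $9,822.
Insurer total: $3,317.30 + $12,024.70 + $9,822 = $25,164.

$25,164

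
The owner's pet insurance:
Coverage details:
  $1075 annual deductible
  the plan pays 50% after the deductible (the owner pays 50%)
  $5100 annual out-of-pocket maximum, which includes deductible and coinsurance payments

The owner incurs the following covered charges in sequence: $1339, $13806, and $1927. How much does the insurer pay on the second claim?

$9913

Bill 1, $1339: $1075 to deductible, leaving $264; coinsurance $264 × 50% = $132. Owner owes $1207 (running OOP $1207). Plan pays $1339 − $1207 = $132.
Bill 2, $13806: deductible already satisfied, so owner's share is 50% × $13806 = $6903. That would push OOP to $8110, over the $5100 cap, so owner pays $5100 − $1207 = $3893. Plan pays $13806 − $3893 = $9913.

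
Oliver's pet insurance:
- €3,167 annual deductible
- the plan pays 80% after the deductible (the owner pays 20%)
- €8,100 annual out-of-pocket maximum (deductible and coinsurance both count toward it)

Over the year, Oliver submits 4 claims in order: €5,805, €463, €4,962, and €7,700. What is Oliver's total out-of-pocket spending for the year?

€6,319.60

#1 (€5,805): €3,167 finishes the deductible; €2,638 goes to coinsurance; owner's 20% is €527.60. Owner pays €3,694.60; OOP now €3,694.60.
#2 (€463): deductible met; 20% of €463 = €92.60. Owner owes €92.60 (running OOP €3,787.20).
#3 (€4,962): deductible met; 20% of €4,962 = €992.40. Owner pays €992.40; OOP now €4,779.60.
#4 (€7,700): deductible met; 20% of €7,700 = €1,540. Owner owes €1,540 (running OOP €6,319.60).
Total paid by the owner: €3,694.60 + €92.60 + €992.40 + €1,540 = €6,319.60.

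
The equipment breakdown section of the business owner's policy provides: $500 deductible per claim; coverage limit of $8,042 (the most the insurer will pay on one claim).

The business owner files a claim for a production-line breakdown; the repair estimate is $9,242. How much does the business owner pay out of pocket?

After the deductible, $9,242 − $500 = $8,742 remains.
The $8,042 per-incident cap binds; insurer pays $8,042.
The business owner bears the rest of the original loss: $9,242 − $8,042 = $1,200.

$1,200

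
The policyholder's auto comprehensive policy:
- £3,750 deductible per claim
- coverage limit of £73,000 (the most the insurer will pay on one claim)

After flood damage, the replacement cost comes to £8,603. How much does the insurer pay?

Subtract the deductible: £8,603 − £3,750 = £4,853.
£4,853 is within the £73,000 limit, so the insurer pays £4,853.

£4,853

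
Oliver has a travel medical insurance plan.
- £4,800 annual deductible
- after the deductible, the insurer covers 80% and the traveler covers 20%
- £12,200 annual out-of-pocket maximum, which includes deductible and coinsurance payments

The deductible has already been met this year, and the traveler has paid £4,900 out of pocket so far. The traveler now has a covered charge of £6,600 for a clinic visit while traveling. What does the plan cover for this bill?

The deductible is already satisfied, so the full bill goes to coinsurance.
Traveler's 20% share of £6,600 is £1,320.
Cumulative spending £4,900 + £1,320 = £6,220 stays under the £12,200 maximum.
The insurer covers the remainder: £6,600 − £1,320 = £5,280.

£5,280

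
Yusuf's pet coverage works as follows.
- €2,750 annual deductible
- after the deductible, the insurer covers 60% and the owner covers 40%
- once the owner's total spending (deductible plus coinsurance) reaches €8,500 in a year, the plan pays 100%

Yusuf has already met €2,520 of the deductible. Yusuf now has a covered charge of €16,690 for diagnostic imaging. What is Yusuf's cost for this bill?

Remaining deductible: €2,750 − €2,520 = €230.
That leaves €16,690 − €230 = €16,460 for coinsurance.
Owner's 40% share of €16,460 is €6,584.
That puts the owner's cost at €230 + €6,584 = €6,814 before any cap.
Year-to-date out-of-pocket would reach €2,520 + €6,814 = €9,334, above the €8,500 maximum, so the owner pays only €8,500 − €2,520 = €5,980.

€5,980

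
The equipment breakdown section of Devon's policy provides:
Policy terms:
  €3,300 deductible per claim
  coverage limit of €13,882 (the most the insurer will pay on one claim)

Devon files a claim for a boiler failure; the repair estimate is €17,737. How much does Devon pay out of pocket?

€3,855

Less the €3,300 deductible: €17,737 − €3,300 = €14,437.
The €13,882 per-incident cap binds; insurer pays €13,882.
The business owner bears the rest of the original loss: €17,737 − €13,882 = €3,855.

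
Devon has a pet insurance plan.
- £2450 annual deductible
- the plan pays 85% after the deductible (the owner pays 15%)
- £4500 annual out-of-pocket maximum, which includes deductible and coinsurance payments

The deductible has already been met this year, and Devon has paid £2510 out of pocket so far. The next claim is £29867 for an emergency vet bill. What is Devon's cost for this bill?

£1990

The deductible is already satisfied, so the full bill goes to coinsurance.
Coinsurance: £29867 × 15% = £4480.05.
Adding £4480.05 to the £2510 already spent would give £6990.05, which exceeds the £4500 cap; the owner pays just £4500 − £2510 = £1990.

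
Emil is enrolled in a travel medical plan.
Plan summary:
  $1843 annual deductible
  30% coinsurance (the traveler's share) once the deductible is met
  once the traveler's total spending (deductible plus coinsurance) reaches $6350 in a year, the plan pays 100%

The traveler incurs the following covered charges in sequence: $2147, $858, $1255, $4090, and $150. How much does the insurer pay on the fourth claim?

Claim 1 — $2147: $1843 to deductible, leaving $304; traveler's 30% is $91.20. Cost to traveler: $1934.20. OOP to date $1934.20. Plan pays $2147 − $1934.20 = $212.80.
Claim 2 — $858: deductible met; 30% of $858 = $257.40. Cost to traveler: $257.40. OOP to date $2191.60. Plan pays $858 − $257.40 = $600.60.
Claim 3 — $1255: 30% coinsurance on $1255 = $376.50. Cost to traveler: $376.50. OOP to date $2568.10. Insurer: $1255 − $376.50 = $878.50.
Claim 4 — $4090: deductible met; 30% of $4090 = $1227. Traveler pays $1227; OOP now $3795.10. Insurer: $4090 − $1227 = $2863.

$2863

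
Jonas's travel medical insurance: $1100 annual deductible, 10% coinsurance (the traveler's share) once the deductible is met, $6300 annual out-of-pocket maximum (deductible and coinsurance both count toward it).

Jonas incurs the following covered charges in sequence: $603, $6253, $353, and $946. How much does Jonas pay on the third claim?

Bill 1, $603: entire amount goes to the deductible. Cost to traveler: $603. OOP to date $603.
Bill 2, $6253: $497 finishes the deductible; $5756 goes to coinsurance; coinsurance $5756 × 10% = $575.60. Cost to traveler: $1072.60. OOP to date $1675.60.
Bill 3, $353: 10% coinsurance on $353 = $35.30. Traveler pays $35.30; OOP now $1710.90.

$35.30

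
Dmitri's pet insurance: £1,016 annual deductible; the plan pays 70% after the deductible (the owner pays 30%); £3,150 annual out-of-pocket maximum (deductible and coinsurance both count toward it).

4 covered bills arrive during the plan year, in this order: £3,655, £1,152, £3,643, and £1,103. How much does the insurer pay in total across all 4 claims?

Claim 1 (£3,655): £1,016 finishes the deductible; £2,639 goes to coinsurance; 30% of £2,639 = £791.70. Owner owes £1,807.70 (running OOP £1,807.70). Plan pays £3,655 − £1,807.70 = £1,847.30.
Claim 2 (£1,152): 30% coinsurance on £1,152 = £345.60. Cost to owner: £345.60. OOP to date £2,153.30. Plan pays £1,152 − £345.60 = £806.40.
Claim 3 (£3,643): 30% coinsurance on £3,643 = £1,092.90. Adding that to £2,153.30 gives £3,246.20, past the £3,150 cap; owner pays only £3,150 − £2,153.30 = £996.70. Insurer: £3,643 − £996.70 = £2,646.30.
Claim 4 (£1,103): deductible already satisfied, so owner's share is 30% × £1,103 = £330.90. Adding that to £3,150 gives £3,480.90, past the £3,150 cap; owner pays only £3,150 − £3,150 = £0. Plan pays £1,103 − £0 = £1,103.
Insurer total: £1,847.30 + £806.40 + £2,646.30 + £1,103 = £6,403.

£6,403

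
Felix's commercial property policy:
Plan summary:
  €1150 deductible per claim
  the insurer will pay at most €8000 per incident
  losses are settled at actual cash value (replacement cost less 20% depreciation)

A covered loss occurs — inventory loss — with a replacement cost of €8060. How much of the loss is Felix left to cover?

Actual cash value after 20% depreciation: €8060 × 80% = €6448.
Less the €1150 deductible: €6448 − €1150 = €5298.
That's under the €8000 cap, so the insurer reimburses the full €5298.
Business's share is the uncovered remainder: €8060 − €5298 = €2762.

€2762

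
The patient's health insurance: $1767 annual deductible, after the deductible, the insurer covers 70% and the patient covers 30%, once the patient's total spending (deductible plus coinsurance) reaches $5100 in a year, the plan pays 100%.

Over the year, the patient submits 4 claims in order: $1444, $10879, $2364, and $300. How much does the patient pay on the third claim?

$166.20

Claim 1 — $1444: fully absorbed by the deductible. Patient owes $1444 (running OOP $1444).
Claim 2 — $10879: $323 finishes the deductible; $10556 goes to coinsurance; 30% of $10556 = $3166.80. Patient owes $3489.80 (running OOP $4933.80).
Claim 3 — $2364: deductible already satisfied, so patient's share is 30% × $2364 = $709.20. Adding that to $4933.80 gives $5643, past the $5100 cap; patient pays only $5100 − $4933.80 = $166.20.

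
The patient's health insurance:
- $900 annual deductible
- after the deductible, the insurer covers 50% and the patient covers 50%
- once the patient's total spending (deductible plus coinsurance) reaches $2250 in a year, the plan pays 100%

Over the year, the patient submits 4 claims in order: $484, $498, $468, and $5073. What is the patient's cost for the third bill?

$234

Claim 1 — $484: fully absorbed by the deductible. Patient owes $484 (running OOP $484).
Claim 2 — $498: $416 finishes the deductible; $82 goes to coinsurance; 50% of $82 = $41. Patient pays $457; OOP now $941.
Claim 3 — $468: deductible already satisfied, so patient's share is 50% × $468 = $234. Patient pays $234; OOP now $1175.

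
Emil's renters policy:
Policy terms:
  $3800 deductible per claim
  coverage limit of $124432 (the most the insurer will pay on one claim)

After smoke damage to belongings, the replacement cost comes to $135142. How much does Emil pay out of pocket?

After the deductible, $135142 − $3800 = $131342 remains.
$131342 exceeds the $124432 limit, so the insurer pays the limit: $124432.
Out of pocket: $135142 − $124432 = $10710.

$10710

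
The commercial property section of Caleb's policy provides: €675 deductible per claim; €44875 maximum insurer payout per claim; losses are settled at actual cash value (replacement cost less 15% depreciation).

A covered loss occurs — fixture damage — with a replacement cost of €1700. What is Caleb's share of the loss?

At 15% depreciation, ACV = €1700 − €255 = €1445.
After the deductible, €1445 − €675 = €770 remains.
€770 ≤ €44875, so the limit doesn't bind; insurer pays €770.
Out of pocket: €1700 − €770 = €930.

€930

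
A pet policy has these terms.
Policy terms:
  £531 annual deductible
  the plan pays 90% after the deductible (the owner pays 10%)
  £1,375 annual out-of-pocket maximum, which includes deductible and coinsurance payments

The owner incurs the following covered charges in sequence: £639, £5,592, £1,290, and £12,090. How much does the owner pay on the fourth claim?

£145

Claim 1 — £639: £531 finishes the deductible; £108 goes to coinsurance; 10% of £108 = £10.80. Owner pays £541.80; OOP now £541.80.
Claim 2 — £5,592: deductible met; 10% of £5,592 = £559.20. Cost to owner: £559.20. OOP to date £1,101.
Claim 3 — £1,290: deductible met; 10% of £1,290 = £129. Owner owes £129 (running OOP £1,230).
Claim 4 — £12,090: 10% coinsurance on £12,090 = £1,209. Adding that to £1,230 gives £2,439, past the £1,375 cap; owner pays only £1,375 − £1,230 = £145.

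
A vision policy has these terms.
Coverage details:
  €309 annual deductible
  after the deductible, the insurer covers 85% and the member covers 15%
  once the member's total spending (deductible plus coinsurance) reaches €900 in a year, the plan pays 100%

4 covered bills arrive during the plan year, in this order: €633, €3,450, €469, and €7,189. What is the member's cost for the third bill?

Claim 1 — €633: €309 finishes the deductible; €324 goes to coinsurance; 15% of €324 = €48.60. Member pays €357.60; OOP now €357.60.
Claim 2 — €3,450: deductible already satisfied, so member's share is 15% × €3,450 = €517.50. Cost to member: €517.50. OOP to date €875.10.
Claim 3 — €469: 15% coinsurance on €469 = €70.35. Adding that to €875.10 gives €945.45, past the €900 cap; member pays only €900 − €875.10 = €24.90.

€24.90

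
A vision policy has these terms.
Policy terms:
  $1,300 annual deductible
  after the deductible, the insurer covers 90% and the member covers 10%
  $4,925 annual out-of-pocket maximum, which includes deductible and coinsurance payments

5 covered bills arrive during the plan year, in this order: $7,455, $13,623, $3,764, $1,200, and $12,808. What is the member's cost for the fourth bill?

$120

Claim 1 ($7,455): $1,300 finishes the deductible; $6,155 goes to coinsurance; coinsurance $6,155 × 10% = $615.50. Cost to member: $1,915.50. OOP to date $1,915.50.
Claim 2 ($13,623): deductible already satisfied, so member's share is 10% × $13,623 = $1,362.30. Member pays $1,362.30; OOP now $3,277.80.
Claim 3 ($3,764): deductible already satisfied, so member's share is 10% × $3,764 = $376.40. Cost to member: $376.40. OOP to date $3,654.20.
Claim 4 ($1,200): deductible already satisfied, so member's share is 10% × $1,200 = $120. Member owes $120 (running OOP $3,774.20).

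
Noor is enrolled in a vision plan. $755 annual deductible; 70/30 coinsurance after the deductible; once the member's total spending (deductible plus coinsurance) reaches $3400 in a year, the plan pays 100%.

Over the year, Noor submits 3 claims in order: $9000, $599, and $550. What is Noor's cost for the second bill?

$171.50

Claim 1 ($9000): deductible takes $755, $8245 remains; 30% of $8245 = $2473.50. Member owes $3228.50 (running OOP $3228.50).
Claim 2 ($599): 30% coinsurance on $599 = $179.70. OOP would hit $3408.20 > $3400, so the cap limits the member to $3400 − $3228.50 = $171.50.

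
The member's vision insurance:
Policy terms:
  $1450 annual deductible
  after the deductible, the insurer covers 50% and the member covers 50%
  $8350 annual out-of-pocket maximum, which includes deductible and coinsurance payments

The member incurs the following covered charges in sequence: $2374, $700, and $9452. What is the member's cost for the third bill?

$4726

Claim 1 — $2374: deductible takes $1450, $924 remains; coinsurance $924 × 50% = $462. Cost to member: $1912. OOP to date $1912.
Claim 2 — $700: 50% coinsurance on $700 = $350. Member owes $350 (running OOP $2262).
Claim 3 — $9452: deductible already satisfied, so member's share is 50% × $9452 = $4726. Cost to member: $4726. OOP to date $6988.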